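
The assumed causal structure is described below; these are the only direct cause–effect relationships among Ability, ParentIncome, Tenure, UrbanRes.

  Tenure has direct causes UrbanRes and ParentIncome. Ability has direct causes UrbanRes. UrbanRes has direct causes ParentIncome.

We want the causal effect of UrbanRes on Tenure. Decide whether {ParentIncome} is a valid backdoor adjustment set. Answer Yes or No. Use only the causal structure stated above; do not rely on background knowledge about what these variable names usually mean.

Yes

Backdoor paths from UrbanRes to Tenure (paths whose first edge points into UrbanRes):
  P1: UrbanRes <- ParentIncome -> Tenure
Condition 1 (no descendant of UrbanRes in the set): holds — descendants of UrbanRes are {Ability, Tenure}; none are in {ParentIncome}.
Condition 2 (every backdoor path blocked by {ParentIncome}):
  P1: blocked at fork node ParentIncome ∈ conditioning set.
{ParentIncome} satisfies the backdoor criterion.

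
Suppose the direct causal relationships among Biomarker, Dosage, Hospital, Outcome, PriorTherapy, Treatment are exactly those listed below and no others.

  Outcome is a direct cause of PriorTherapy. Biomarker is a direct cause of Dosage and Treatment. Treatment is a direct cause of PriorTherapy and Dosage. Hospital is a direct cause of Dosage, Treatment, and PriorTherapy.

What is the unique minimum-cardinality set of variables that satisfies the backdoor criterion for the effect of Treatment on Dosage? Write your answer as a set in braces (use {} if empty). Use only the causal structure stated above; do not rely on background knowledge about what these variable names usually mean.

Variables eligible for adjustment (non-descendants of Treatment, excluding Treatment and Dosage): {Biomarker, Hospital, Outcome}.
Backdoor paths from Treatment to Dosage:
  P1: Treatment <- Biomarker -> Dosage
  P2: Treatment <- Hospital -> Dosage
The empty set is not sufficient: P1 (Treatment <- Biomarker -> Dosage) has no collider blocking it and no conditioned non-collider, so it is open.
Try {Biomarker, Hospital}:
  P1: blocked at fork node Biomarker ∈ conditioning set.
  P2: blocked at fork node Hospital ∈ conditioning set.
{Biomarker, Hospital} contains no descendant of Treatment and blocks every backdoor path.
Every element of {Biomarker, Hospital} is needed (dropping Biomarker leaves P1 open; dropping Hospital leaves P2 open), so no proper subset is valid.
Among all size-2 subsets of the eligible variables, only {Biomarker, Hospital} blocks every backdoor path, so it is the unique smallest valid adjustment set.

{Biomarker, Hospital}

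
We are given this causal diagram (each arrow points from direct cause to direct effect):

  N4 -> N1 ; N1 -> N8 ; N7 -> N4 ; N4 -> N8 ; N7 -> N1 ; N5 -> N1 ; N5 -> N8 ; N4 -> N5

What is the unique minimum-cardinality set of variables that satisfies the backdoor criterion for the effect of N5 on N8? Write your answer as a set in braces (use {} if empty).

{N4}

Variables eligible for adjustment (non-descendants of N5, excluding N5 and N8): {N4, N7}.
Backdoor paths from N5 to N8:
  P1: N5 <- N4 <- N7 -> N1 -> N8
  P2: N5 <- N4 -> N1 -> N8
  P3: N5 <- N4 -> N8
The empty set is not sufficient: P1 (N5 <- N4 <- N7 -> N1 -> N8) has no collider blocking it and no conditioned non-collider, so it is open.
Try {N4}:
  P1: blocked at chain node N4 ∈ conditioning set.
  P2: blocked at fork node N4 ∈ conditioning set.
  P3: blocked at fork node N4 ∈ conditioning set.
{N4} contains no descendant of N5 and blocks every backdoor path.
No other singleton works — e.g. {N7} leaves P2 open — so {N4} is the unique smallest valid adjustment set.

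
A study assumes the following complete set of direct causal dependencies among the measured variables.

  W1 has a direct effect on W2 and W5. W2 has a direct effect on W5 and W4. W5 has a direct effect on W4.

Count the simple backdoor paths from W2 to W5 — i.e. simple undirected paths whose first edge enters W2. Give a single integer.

1

A backdoor path from W2 to W5 is any simple undirected path whose first edge points into W2 (i.e. leaves W2 via a parent).
Parents of W2: {W1}.
Enumerating:
  P1: W2 <- W1 -> W5
That exhausts the simple backdoor paths. Count: 1.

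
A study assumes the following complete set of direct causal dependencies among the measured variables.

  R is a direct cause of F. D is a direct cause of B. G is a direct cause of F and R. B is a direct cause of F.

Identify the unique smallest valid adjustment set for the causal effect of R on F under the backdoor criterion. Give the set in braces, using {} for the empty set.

{G}

Variables eligible for adjustment (non-descendants of R, excluding R and F): {B, D, G}.
Backdoor paths from R to F:
  P1: R <- G -> F
The empty set is not sufficient: P1 (R <- G -> F) has no collider blocking it and no conditioned non-collider, so it is open.
Try {G}:
  P1: blocked at fork node G ∈ conditioning set.
{G} contains no descendant of R and blocks every backdoor path.
No other singleton works — e.g. {D} leaves P1 open — so {G} is the unique smallest valid adjustment set.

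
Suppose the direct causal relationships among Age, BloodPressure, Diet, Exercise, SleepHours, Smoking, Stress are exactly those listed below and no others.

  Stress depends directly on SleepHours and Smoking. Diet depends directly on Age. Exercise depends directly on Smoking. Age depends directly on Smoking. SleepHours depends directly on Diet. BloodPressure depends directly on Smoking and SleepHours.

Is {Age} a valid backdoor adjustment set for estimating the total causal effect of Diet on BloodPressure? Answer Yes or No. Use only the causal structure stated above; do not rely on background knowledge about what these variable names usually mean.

Yes

Backdoor paths from Diet to BloodPressure (paths whose first edge points into Diet):
  P1: Diet <- Age <- Smoking -> Stress <- SleepHours -> BloodPressure
  P2: Diet <- Age <- Smoking -> BloodPressure
Condition 1 (no descendant of Diet in the set): holds — descendants of Diet are {BloodPressure, SleepHours, Stress}; none are in {Age}.
Condition 2 (every backdoor path blocked by {Age}):
  P1: blocked at chain node Age ∈ conditioning set.
  P2: blocked at chain node Age ∈ conditioning set.
{Age} satisfies the backdoor criterion.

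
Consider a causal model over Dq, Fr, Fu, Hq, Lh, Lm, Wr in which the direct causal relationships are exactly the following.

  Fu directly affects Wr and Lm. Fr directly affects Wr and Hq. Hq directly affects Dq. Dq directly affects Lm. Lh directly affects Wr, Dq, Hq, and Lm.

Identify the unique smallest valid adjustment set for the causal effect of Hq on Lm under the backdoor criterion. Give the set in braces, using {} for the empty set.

Variables eligible for adjustment (non-descendants of Hq, excluding Hq and Lm): {Fr, Fu, Lh, Wr}.
Backdoor paths from Hq to Lm:
  P1: Hq <- Lh -> Dq -> Lm
  P2: Hq <- Lh -> Wr <- Fu -> Lm
  P3: Hq <- Lh -> Lm
  P4: Hq <- Fr -> Wr <- Lh -> Dq -> Lm
  P5: Hq <- Fr -> Wr <- Lh -> Lm
  P6: Hq <- Fr -> Wr <- Fu -> Lm
The empty set is not sufficient: P1 (Hq <- Lh -> Dq -> Lm) has no collider blocking it and no conditioned non-collider, so it is open.
Try {Lh}:
  P1: blocked at fork node Lh ∈ conditioning set.
  P2: blocked at fork node Lh ∈ conditioning set.
  P3: blocked at fork node Lh ∈ conditioning set.
  P4: blocked at collider Wr (neither it nor any descendant is in the conditioning set).
  P5: blocked at collider Wr (neither it nor any descendant is in the conditioning set).
  P6: blocked at collider Wr (neither it nor any descendant is in the conditioning set).
{Lh} contains no descendant of Hq and blocks every backdoor path.
No other singleton works — e.g. {Fr} leaves P1 open — so {Lh} is the unique smallest valid adjustment set.

{Lh}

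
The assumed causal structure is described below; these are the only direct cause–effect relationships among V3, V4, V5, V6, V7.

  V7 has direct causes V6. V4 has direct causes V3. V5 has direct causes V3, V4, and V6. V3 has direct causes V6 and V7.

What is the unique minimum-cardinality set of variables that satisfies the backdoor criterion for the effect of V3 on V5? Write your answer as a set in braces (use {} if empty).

Variables eligible for adjustment (non-descendants of V3, excluding V3 and V5): {V6, V7}.
Backdoor paths from V3 to V5:
  P1: V3 <- V6 -> V5
  P2: V3 <- V7 <- V6 -> V5
The empty set is not sufficient: P1 (V3 <- V6 -> V5) has no collider blocking it and no conditioned non-collider, so it is open.
Try {V6}:
  P1: blocked at fork node V6 ∈ conditioning set.
  P2: blocked at fork node V6 ∈ conditioning set.
{V6} contains no descendant of V3 and blocks every backdoor path.
No other singleton works — e.g. {V7} leaves P1 open — so {V6} is the unique smallest valid adjustment set.

{V6}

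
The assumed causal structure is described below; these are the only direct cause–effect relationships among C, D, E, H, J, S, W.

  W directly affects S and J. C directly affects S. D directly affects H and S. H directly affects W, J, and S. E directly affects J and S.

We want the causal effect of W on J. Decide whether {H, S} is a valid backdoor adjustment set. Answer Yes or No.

Backdoor paths from W to J (paths whose first edge points into W):
  P1: W <- H <- D -> S <- E -> J
  P2: W <- H -> S <- E -> J
  P3: W <- H -> J
Condition 1 (no descendant of W in the set): FAILS — S is a descendant of W.
Condition 2 (every backdoor path blocked by {H, S}):
  P1: blocked at chain node H ∈ conditioning set.
  P2: blocked at fork node H ∈ conditioning set.
  P3: blocked at fork node H ∈ conditioning set.
{H, S} does not satisfy the backdoor criterion.

No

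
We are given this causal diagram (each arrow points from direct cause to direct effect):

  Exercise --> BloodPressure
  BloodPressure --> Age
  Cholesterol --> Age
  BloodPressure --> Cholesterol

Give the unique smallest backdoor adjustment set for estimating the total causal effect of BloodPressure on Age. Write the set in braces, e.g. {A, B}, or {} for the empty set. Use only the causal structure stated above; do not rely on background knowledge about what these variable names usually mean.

Variables eligible for adjustment (non-descendants of BloodPressure, excluding BloodPressure and Age): {Exercise}.
Backdoor paths from BloodPressure to Age:
  (none)
With no backdoor paths the empty set already satisfies the criterion, and it is trivially minimal.

{}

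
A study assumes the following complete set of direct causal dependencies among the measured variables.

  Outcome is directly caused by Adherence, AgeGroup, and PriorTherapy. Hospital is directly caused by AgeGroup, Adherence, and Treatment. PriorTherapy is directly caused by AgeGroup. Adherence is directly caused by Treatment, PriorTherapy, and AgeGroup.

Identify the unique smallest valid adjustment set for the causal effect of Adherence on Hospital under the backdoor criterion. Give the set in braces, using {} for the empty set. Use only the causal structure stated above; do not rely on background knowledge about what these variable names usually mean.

{AgeGroup, Treatment}

Variables eligible for adjustment (non-descendants of Adherence, excluding Adherence and Hospital): {AgeGroup, PriorTherapy, Treatment}.
Backdoor paths from Adherence to Hospital:
  P1: Adherence <- Treatment -> Hospital
  P2: Adherence <- AgeGroup -> Hospital
  P3: Adherence <- PriorTherapy <- AgeGroup -> Hospital
  P4: Adherence <- PriorTherapy -> Outcome <- AgeGroup -> Hospital
The empty set is not sufficient: P1 (Adherence <- Treatment -> Hospital) has no collider blocking it and no conditioned non-collider, so it is open.
Try {AgeGroup, Treatment}:
  P1: blocked at fork node Treatment ∈ conditioning set.
  P2: blocked at fork node AgeGroup ∈ conditioning set.
  P3: blocked at fork node AgeGroup ∈ conditioning set.
  P4: blocked at collider Outcome (neither it nor any descendant is in the conditioning set).
{AgeGroup, Treatment} contains no descendant of Adherence and blocks every backdoor path.
Every element of {AgeGroup, Treatment} is needed (dropping AgeGroup leaves P2 open; dropping Treatment leaves P1 open), so no proper subset is valid.
Among all size-2 subsets of the eligible variables, only {AgeGroup, Treatment} blocks every backdoor path, so it is the unique smallest valid adjustment set.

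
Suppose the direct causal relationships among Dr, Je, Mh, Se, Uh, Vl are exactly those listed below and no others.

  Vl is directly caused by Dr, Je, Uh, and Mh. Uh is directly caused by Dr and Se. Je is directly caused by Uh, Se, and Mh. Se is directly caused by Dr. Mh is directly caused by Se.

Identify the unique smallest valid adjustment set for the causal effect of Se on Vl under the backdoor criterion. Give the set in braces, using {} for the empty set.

Variables eligible for adjustment (non-descendants of Se, excluding Se and Vl): {Dr}.
Backdoor paths from Se to Vl:
  P1: Se <- Dr -> Uh -> Je <- Mh -> Vl
  P2: Se <- Dr -> Uh -> Je -> Vl
  P3: Se <- Dr -> Uh -> Vl
  P4: Se <- Dr -> Vl
The empty set is not sufficient: P2 (Se <- Dr -> Uh -> Je -> Vl) has no collider blocking it and no conditioned non-collider, so it is open.
Try {Dr}:
  P1: blocked at fork node Dr ∈ conditioning set.
  P2: blocked at fork node Dr ∈ conditioning set.
  P3: blocked at fork node Dr ∈ conditioning set.
  P4: blocked at fork node Dr ∈ conditioning set.
{Dr} contains no descendant of Se and blocks every backdoor path.
{Dr} is the unique smallest valid adjustment set.

{Dr}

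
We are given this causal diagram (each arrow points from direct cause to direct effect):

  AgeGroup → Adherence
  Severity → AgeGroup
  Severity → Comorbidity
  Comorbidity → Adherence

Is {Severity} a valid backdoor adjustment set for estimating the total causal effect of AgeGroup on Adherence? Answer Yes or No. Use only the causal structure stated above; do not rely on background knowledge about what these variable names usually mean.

Backdoor paths from AgeGroup to Adherence (paths whose first edge points into AgeGroup):
  P1: AgeGroup <- Severity -> Comorbidity -> Adherence
Condition 1 (no descendant of AgeGroup in the set): holds — descendants of AgeGroup are {Adherence}; none are in {Severity}.
Condition 2 (every backdoor path blocked by {Severity}):
  P1: blocked at fork node Severity ∈ conditioning set.
{Severity} satisfies the backdoor criterion.

Yes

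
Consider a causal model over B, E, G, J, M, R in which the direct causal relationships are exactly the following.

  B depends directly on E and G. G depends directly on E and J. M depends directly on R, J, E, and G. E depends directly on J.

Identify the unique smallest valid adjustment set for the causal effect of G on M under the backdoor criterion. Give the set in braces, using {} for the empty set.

Variables eligible for adjustment (non-descendants of G, excluding G and M): {E, J, R}.
Backdoor paths from G to M:
  P1: G <- J -> E -> M
  P2: G <- J -> M
  P3: G <- E <- J -> M
  P4: G <- E -> M
The empty set is not sufficient: P1 (G <- J -> E -> M) has no collider blocking it and no conditioned non-collider, so it is open.
Try {E, J}:
  P1: blocked at fork node J ∈ conditioning set.
  P2: blocked at fork node J ∈ conditioning set.
  P3: blocked at chain node E ∈ conditioning set.
  P4: blocked at fork node E ∈ conditioning set.
{E, J} contains no descendant of G and blocks every backdoor path.
Every element of {E, J} is needed (dropping E leaves P4 open; dropping J leaves P2 open), so no proper subset is valid.
Among all size-2 subsets of the eligible variables, only {E, J} blocks every backdoor path, so it is the unique smallest valid adjustment set.

{E, J}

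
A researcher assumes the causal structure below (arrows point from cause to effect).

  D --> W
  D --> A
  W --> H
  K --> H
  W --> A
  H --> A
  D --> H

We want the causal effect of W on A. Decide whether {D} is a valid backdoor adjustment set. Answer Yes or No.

Backdoor paths from W to A (paths whose first edge points into W):
  P1: W <- D -> H -> A
  P2: W <- D -> A
Condition 1 (no descendant of W in the set): holds — descendants of W are {A, H}; none are in {D}.
Condition 2 (every backdoor path blocked by {D}):
  P1: blocked at fork node D ∈ conditioning set.
  P2: blocked at fork node D ∈ conditioning set.
{D} satisfies the backdoor criterion.

Yes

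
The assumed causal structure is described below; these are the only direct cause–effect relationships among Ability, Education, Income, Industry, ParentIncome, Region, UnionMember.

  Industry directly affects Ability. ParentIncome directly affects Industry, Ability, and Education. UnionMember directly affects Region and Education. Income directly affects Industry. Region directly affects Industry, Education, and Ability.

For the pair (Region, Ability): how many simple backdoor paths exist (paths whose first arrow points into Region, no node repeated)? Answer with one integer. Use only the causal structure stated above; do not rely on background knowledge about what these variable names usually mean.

A backdoor path from Region to Ability is any simple undirected path whose first edge points into Region (i.e. leaves Region via a parent).
Parents of Region: {UnionMember}.
Enumerating:
  P1: Region <- UnionMember -> Education <- ParentIncome -> Industry -> Ability
  P2: Region <- UnionMember -> Education <- ParentIncome -> Ability
That exhausts the simple backdoor paths. Count: 2.

2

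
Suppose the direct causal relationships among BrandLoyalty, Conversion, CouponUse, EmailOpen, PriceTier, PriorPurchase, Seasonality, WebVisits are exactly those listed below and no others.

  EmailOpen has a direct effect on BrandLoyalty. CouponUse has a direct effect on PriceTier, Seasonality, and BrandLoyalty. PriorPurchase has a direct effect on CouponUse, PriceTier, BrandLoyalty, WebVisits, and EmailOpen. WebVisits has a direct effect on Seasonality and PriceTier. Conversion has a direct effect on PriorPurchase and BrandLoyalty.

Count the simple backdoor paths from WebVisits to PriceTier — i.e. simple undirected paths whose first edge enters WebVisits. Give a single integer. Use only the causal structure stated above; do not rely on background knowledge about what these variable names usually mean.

5

A backdoor path from WebVisits to PriceTier is any simple undirected path whose first edge points into WebVisits (i.e. leaves WebVisits via a parent).
Parents of WebVisits: {PriorPurchase}.
Enumerating:
  P1: WebVisits <- PriorPurchase <- Conversion -> BrandLoyalty <- CouponUse -> PriceTier
  P2: WebVisits <- PriorPurchase -> CouponUse -> PriceTier
  P3: WebVisits <- PriorPurchase -> PriceTier
  P4: WebVisits <- PriorPurchase -> EmailOpen -> BrandLoyalty <- CouponUse -> PriceTier
  P5: WebVisits <- PriorPurchase -> BrandLoyalty <- CouponUse -> PriceTier
That exhausts the simple backdoor paths. Count: 5.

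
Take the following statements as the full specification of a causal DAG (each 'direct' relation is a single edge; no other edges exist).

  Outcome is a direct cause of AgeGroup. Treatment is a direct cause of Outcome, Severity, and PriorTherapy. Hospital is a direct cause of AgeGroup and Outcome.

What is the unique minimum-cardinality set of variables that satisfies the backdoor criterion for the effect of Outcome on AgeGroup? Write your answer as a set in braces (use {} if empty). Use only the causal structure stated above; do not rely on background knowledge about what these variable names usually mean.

{Hospital}

Variables eligible for adjustment (non-descendants of Outcome, excluding Outcome and AgeGroup): {Hospital, PriorTherapy, Severity, Treatment}.
Backdoor paths from Outcome to AgeGroup:
  P1: Outcome <- Hospital -> AgeGroup
The empty set is not sufficient: P1 (Outcome <- Hospital -> AgeGroup) has no collider blocking it and no conditioned non-collider, so it is open.
Try {Hospital}:
  P1: blocked at fork node Hospital ∈ conditioning set.
{Hospital} contains no descendant of Outcome and blocks every backdoor path.
No other singleton works — e.g. {Treatment} leaves P1 open — so {Hospital} is the unique smallest valid adjustment set.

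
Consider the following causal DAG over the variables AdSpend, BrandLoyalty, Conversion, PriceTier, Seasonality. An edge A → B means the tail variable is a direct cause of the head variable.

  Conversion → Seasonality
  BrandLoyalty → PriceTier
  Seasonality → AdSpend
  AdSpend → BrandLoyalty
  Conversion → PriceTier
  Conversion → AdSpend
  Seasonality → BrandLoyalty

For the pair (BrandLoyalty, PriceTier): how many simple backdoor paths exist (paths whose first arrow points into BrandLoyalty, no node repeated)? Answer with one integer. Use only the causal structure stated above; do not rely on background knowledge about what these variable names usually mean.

4

A backdoor path from BrandLoyalty to PriceTier is any simple undirected path whose first edge points into BrandLoyalty (i.e. leaves BrandLoyalty via a parent).
Parents of BrandLoyalty: {AdSpend, Seasonality}.
Enumerating:
  P1: BrandLoyalty <- Seasonality <- Conversion -> PriceTier
  P2: BrandLoyalty <- Seasonality -> AdSpend <- Conversion -> PriceTier
  P3: BrandLoyalty <- AdSpend <- Conversion -> PriceTier
  P4: BrandLoyalty <- AdSpend <- Seasonality <- Conversion -> PriceTier
That exhausts the simple backdoor paths. Count: 4.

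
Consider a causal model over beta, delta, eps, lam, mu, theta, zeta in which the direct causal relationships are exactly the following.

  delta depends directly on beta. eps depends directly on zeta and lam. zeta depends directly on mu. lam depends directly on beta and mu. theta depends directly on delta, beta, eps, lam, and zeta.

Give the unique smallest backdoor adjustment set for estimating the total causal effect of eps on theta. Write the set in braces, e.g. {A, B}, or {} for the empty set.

Variables eligible for adjustment (non-descendants of eps, excluding eps and theta): {beta, delta, lam, mu, zeta}.
Backdoor paths from eps to theta:
  P1: eps <- lam <- mu -> zeta -> theta
  P2: eps <- lam <- beta -> delta -> theta
  P3: eps <- lam <- beta -> theta
  P4: eps <- lam -> theta
  P5: eps <- zeta <- mu -> lam <- beta -> delta -> theta
  P6: eps <- zeta <- mu -> lam <- beta -> theta
  P7: eps <- zeta <- mu -> lam -> theta
  P8: eps <- zeta -> theta
The empty set is not sufficient: P1 (eps <- lam <- mu -> zeta -> theta) has no collider blocking it and no conditioned non-collider, so it is open.
Try {lam, zeta}:
  P1: blocked at chain node lam ∈ conditioning set.
  P2: blocked at chain node lam ∈ conditioning set.
  P3: blocked at chain node lam ∈ conditioning set.
  P4: blocked at fork node lam ∈ conditioning set.
  P5: blocked at chain node zeta ∈ conditioning set.
  P6: blocked at chain node zeta ∈ conditioning set.
  P7: blocked at chain node zeta ∈ conditioning set.
  P8: blocked at fork node zeta ∈ conditioning set.
{lam, zeta} contains no descendant of eps and blocks every backdoor path.
Every element of {lam, zeta} is needed (dropping lam leaves P2 open; dropping zeta leaves P5 open), so no proper subset is valid.
Among all size-2 subsets of the eligible variables, only {lam, zeta} blocks every backdoor path, so it is the unique smallest valid adjustment set.

{lam, zeta}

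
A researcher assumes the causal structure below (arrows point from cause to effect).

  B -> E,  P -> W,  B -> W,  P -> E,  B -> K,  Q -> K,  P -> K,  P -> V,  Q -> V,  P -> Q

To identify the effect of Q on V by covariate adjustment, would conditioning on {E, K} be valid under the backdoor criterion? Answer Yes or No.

Backdoor paths from Q to V (paths whose first edge points into Q):
  P1: Q <- P -> V
Condition 1 (no descendant of Q in the set): FAILS — K is a descendant of Q.
Condition 2 (every backdoor path blocked by {E, K}):
  P1: open — no interior node is in the conditioning set.
{E, K} does not satisfy the backdoor criterion.

No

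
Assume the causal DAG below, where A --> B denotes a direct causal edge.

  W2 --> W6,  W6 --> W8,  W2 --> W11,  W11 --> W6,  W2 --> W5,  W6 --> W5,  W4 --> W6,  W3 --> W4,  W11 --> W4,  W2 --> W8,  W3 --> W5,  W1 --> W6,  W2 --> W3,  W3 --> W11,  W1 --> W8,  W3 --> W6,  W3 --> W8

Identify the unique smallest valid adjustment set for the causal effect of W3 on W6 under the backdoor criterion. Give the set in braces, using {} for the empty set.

Variables eligible for adjustment (non-descendants of W3, excluding W3 and W6): {W1, W2}.
Backdoor paths from W3 to W6:
  P1: W3 <- W2 -> W11 -> W4 -> W6
  P2: W3 <- W2 -> W11 -> W6
  P3: W3 <- W2 -> W6
  P4: W3 <- W2 -> W8 <- W1 -> W6
  P5: W3 <- W2 -> W8 <- W6
  P6: W3 <- W2 -> W5 <- W6
The empty set is not sufficient: P1 (W3 <- W2 -> W11 -> W4 -> W6) has no collider blocking it and no conditioned non-collider, so it is open.
Try {W2}:
  P1: blocked at fork node W2 ∈ conditioning set.
  P2: blocked at fork node W2 ∈ conditioning set.
  P3: blocked at fork node W2 ∈ conditioning set.
  P4: blocked at fork node W2 ∈ conditioning set.
  P5: blocked at fork node W2 ∈ conditioning set.
  P6: blocked at fork node W2 ∈ conditioning set.
{W2} contains no descendant of W3 and blocks every backdoor path.
No other singleton works — e.g. {W1} leaves P1 open — so {W2} is the unique smallest valid adjustment set.

{W2}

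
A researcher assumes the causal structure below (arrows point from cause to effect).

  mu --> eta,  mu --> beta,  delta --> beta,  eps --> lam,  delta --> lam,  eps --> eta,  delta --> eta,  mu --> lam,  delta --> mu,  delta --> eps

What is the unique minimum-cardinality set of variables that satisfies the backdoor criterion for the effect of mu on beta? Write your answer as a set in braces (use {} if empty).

Variables eligible for adjustment (non-descendants of mu, excluding mu and beta): {delta, eps}.
Backdoor paths from mu to beta:
  P1: mu <- delta -> beta
The empty set is not sufficient: P1 (mu <- delta -> beta) has no collider blocking it and no conditioned non-collider, so it is open.
Try {delta}:
  P1: blocked at fork node delta ∈ conditioning set.
{delta} contains no descendant of mu and blocks every backdoor path.
No other singleton works — e.g. {eps} leaves P1 open — so {delta} is the unique smallest valid adjustment set.

{delta}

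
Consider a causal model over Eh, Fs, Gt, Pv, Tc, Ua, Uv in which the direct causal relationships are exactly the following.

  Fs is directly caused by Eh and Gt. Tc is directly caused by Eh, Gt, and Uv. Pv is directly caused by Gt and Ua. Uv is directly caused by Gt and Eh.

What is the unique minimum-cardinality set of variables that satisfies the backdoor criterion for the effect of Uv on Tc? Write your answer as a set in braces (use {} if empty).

{Eh, Gt}

Variables eligible for adjustment (non-descendants of Uv, excluding Uv and Tc): {Eh, Fs, Gt, Pv, Ua}.
Backdoor paths from Uv to Tc:
  P1: Uv <- Gt -> Fs <- Eh -> Tc
  P2: Uv <- Gt -> Tc
  P3: Uv <- Eh -> Fs <- Gt -> Tc
  P4: Uv <- Eh -> Tc
The empty set is not sufficient: P2 (Uv <- Gt -> Tc) has no collider blocking it and no conditioned non-collider, so it is open.
Try {Eh, Gt}:
  P1: blocked at fork node Gt ∈ conditioning set.
  P2: blocked at fork node Gt ∈ conditioning set.
  P3: blocked at fork node Eh ∈ conditioning set.
  P4: blocked at fork node Eh ∈ conditioning set.
{Eh, Gt} contains no descendant of Uv and blocks every backdoor path.
Every element of {Eh, Gt} is needed (dropping Eh leaves P4 open; dropping Gt leaves P2 open), so no proper subset is valid.
Among all size-2 subsets of the eligible variables, only {Eh, Gt} blocks every backdoor path, so it is the unique smallest valid adjustment set.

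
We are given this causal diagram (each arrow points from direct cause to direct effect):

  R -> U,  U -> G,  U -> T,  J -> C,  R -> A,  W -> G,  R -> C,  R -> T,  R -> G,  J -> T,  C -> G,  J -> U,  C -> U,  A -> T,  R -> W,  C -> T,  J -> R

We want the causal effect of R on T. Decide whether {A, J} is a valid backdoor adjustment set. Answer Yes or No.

Backdoor paths from R to T (paths whose first edge points into R):
  P1: R <- J -> C -> U -> T
  P2: R <- J -> C -> G <- U -> T
  P3: R <- J -> C -> T
  P4: R <- J -> U <- C -> T
  P5: R <- J -> U -> G <- C -> T
  P6: R <- J -> U -> T
  P7: R <- J -> T
Condition 1 (no descendant of R in the set): FAILS — A is a descendant of R.
Condition 2 (every backdoor path blocked by {A, J}):
  P1: blocked at fork node J ∈ conditioning set.
  P2: blocked at fork node J ∈ conditioning set.
  P3: blocked at fork node J ∈ conditioning set.
  P4: blocked at fork node J ∈ conditioning set.
  P5: blocked at fork node J ∈ conditioning set.
  P6: blocked at fork node J ∈ conditioning set.
  P7: blocked at fork node J ∈ conditioning set.
{A, J} does not satisfy the backdoor criterion.

No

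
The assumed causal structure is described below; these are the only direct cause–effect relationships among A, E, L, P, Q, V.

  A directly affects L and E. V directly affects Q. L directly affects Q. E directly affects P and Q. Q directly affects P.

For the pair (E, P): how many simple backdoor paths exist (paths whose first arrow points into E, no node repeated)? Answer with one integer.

A backdoor path from E to P is any simple undirected path whose first edge points into E (i.e. leaves E via a parent).
Parents of E: {A}.
Enumerating:
  P1: E <- A -> L -> Q -> P
That exhausts the simple backdoor paths. Count: 1.

1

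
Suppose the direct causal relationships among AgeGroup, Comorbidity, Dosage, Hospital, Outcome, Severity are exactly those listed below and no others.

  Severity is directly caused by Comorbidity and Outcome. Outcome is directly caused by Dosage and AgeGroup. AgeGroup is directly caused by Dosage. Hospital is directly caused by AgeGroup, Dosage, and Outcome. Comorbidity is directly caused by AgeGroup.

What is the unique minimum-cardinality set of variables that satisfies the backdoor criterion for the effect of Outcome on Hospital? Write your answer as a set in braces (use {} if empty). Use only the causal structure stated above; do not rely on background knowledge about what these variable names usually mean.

{AgeGroup, Dosage}

Variables eligible for adjustment (non-descendants of Outcome, excluding Outcome and Hospital): {AgeGroup, Comorbidity, Dosage}.
Backdoor paths from Outcome to Hospital:
  P1: Outcome <- Dosage -> AgeGroup -> Hospital
  P2: Outcome <- Dosage -> Hospital
  P3: Outcome <- AgeGroup <- Dosage -> Hospital
  P4: Outcome <- AgeGroup -> Hospital
The empty set is not sufficient: P1 (Outcome <- Dosage -> AgeGroup -> Hospital) has no collider blocking it and no conditioned non-collider, so it is open.
Try {AgeGroup, Dosage}:
  P1: blocked at fork node Dosage ∈ conditioning set.
  P2: blocked at fork node Dosage ∈ conditioning set.
  P3: blocked at chain node AgeGroup ∈ conditioning set.
  P4: blocked at fork node AgeGroup ∈ conditioning set.
{AgeGroup, Dosage} contains no descendant of Outcome and blocks every backdoor path.
Every element of {AgeGroup, Dosage} is needed (dropping AgeGroup leaves P4 open; dropping Dosage leaves P2 open), so no proper subset is valid.
Among all size-2 subsets of the eligible variables, only {AgeGroup, Dosage} blocks every backdoor path, so it is the unique smallest valid adjustment set.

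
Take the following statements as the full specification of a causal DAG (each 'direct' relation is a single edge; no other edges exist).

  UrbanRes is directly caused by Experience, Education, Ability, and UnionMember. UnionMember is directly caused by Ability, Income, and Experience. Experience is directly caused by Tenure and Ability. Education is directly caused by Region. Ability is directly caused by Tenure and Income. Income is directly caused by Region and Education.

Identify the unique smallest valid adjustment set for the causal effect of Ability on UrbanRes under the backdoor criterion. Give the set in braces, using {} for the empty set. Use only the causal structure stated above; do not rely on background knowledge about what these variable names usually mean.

Variables eligible for adjustment (non-descendants of Ability, excluding Ability and UrbanRes): {Education, Income, Region, Tenure}.
Backdoor paths from Ability to UrbanRes:
  P1: Ability <- Tenure -> Experience -> UnionMember <- Income <- Region -> Education -> UrbanRes
  P2: Ability <- Tenure -> Experience -> UnionMember <- Income <- Education -> UrbanRes
  P3: Ability <- Tenure -> Experience -> UnionMember -> UrbanRes
  P4: Ability <- Tenure -> Experience -> UrbanRes
  P5: Ability <- Income <- Region -> Education -> UrbanRes
  P6: Ability <- Income <- Education -> UrbanRes
  P7: Ability <- Income -> UnionMember <- Experience -> UrbanRes
  P8: Ability <- Income -> UnionMember -> UrbanRes
The empty set is not sufficient: P3 (Ability <- Tenure -> Experience -> UnionMember -> UrbanRes) has no collider blocking it and no conditioned non-collider, so it is open.
Try {Income, Tenure}:
  P1: blocked at fork node Tenure ∈ conditioning set.
  P2: blocked at fork node Tenure ∈ conditioning set.
  P3: blocked at fork node Tenure ∈ conditioning set.
  P4: blocked at fork node Tenure ∈ conditioning set.
  P5: blocked at chain node Income ∈ conditioning set.
  P6: blocked at chain node Income ∈ conditioning set.
  P7: blocked at fork node Income ∈ conditioning set.
  P8: blocked at fork node Income ∈ conditioning set.
{Income, Tenure} contains no descendant of Ability and blocks every backdoor path.
Every element of {Income, Tenure} is needed (dropping Income leaves P5 open; dropping Tenure leaves P3 open), so no proper subset is valid.
Among all size-2 subsets of the eligible variables, only {Income, Tenure} blocks every backdoor path, so it is the unique smallest valid adjustment set.

{Income, Tenure}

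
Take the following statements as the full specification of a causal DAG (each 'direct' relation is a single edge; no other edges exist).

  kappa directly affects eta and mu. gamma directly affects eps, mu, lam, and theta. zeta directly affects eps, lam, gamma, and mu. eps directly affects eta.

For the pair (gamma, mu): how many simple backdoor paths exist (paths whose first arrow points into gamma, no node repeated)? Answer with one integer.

2

A backdoor path from gamma to mu is any simple undirected path whose first edge points into gamma (i.e. leaves gamma via a parent).
Parents of gamma: {zeta}.
Enumerating:
  P1: gamma <- zeta -> mu
  P2: gamma <- zeta -> eps -> eta <- kappa -> mu
That exhausts the simple backdoor paths. Count: 2.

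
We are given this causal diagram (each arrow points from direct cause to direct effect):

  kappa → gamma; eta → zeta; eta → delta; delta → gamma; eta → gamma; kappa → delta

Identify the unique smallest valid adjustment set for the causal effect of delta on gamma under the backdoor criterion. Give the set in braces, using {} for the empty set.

Variables eligible for adjustment (non-descendants of delta, excluding delta and gamma): {eta, kappa, zeta}.
Backdoor paths from delta to gamma:
  P1: delta <- eta -> gamma
  P2: delta <- kappa -> gamma
The empty set is not sufficient: P1 (delta <- eta -> gamma) has no collider blocking it and no conditioned non-collider, so it is open.
Try {eta, kappa}:
  P1: blocked at fork node eta ∈ conditioning set.
  P2: blocked at fork node kappa ∈ conditioning set.
{eta, kappa} contains no descendant of delta and blocks every backdoor path.
Every element of {eta, kappa} is needed (dropping eta leaves P1 open; dropping kappa leaves P2 open), so no proper subset is valid.
Among all size-2 subsets of the eligible variables, only {eta, kappa} blocks every backdoor path, so it is the unique smallest valid adjustment set.

{eta, kappa}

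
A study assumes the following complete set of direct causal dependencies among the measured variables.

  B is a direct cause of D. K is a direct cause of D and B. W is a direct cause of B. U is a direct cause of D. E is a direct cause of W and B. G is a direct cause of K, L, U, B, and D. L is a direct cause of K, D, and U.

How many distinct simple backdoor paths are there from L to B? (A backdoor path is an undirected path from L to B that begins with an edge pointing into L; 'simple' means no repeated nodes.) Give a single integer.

A backdoor path from L to B is any simple undirected path whose first edge points into L (i.e. leaves L via a parent).
Parents of L: {G}.
Enumerating:
  P1: L <- G -> K -> B
  P2: L <- G -> K -> D <- B
  P3: L <- G -> B
  P4: L <- G -> U -> D <- K -> B
  P5: L <- G -> U -> D <- B
  P6: L <- G -> D <- K -> B
  P7: L <- G -> D <- B
That exhausts the simple backdoor paths. Count: 7.

7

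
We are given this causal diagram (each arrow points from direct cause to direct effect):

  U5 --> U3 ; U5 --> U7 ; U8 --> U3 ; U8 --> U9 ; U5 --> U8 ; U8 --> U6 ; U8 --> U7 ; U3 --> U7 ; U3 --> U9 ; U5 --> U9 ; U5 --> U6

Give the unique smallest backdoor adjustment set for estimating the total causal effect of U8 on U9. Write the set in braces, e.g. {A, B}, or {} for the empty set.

{U5}

Variables eligible for adjustment (non-descendants of U8, excluding U8 and U9): {U5}.
Backdoor paths from U8 to U9:
  P1: U8 <- U5 -> U3 -> U9
  P2: U8 <- U5 -> U9
  P3: U8 <- U5 -> U7 <- U3 -> U9
The empty set is not sufficient: P1 (U8 <- U5 -> U3 -> U9) has no collider blocking it and no conditioned non-collider, so it is open.
Try {U5}:
  P1: blocked at fork node U5 ∈ conditioning set.
  P2: blocked at fork node U5 ∈ conditioning set.
  P3: blocked at fork node U5 ∈ conditioning set.
{U5} contains no descendant of U8 and blocks every backdoor path.
{U5} is the unique smallest valid adjustment set.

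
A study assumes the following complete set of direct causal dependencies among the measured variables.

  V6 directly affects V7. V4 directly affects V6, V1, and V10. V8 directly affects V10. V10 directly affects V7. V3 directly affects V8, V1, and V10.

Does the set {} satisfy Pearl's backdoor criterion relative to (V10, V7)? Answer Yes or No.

Backdoor paths from V10 to V7 (paths whose first edge points into V10):
  P1: V10 <- V4 -> V6 -> V7
  P2: V10 <- V3 -> V1 <- V4 -> V6 -> V7
  P3: V10 <- V8 <- V3 -> V1 <- V4 -> V6 -> V7
Condition 1 (no descendant of V10 in the set): holds — descendants of V10 are {V7}; none are in {}.
Condition 2 (every backdoor path blocked by {}):
  P1: open — no interior node is in the conditioning set.
  P2: blocked at collider V1 (neither it nor any descendant is in the conditioning set).
  P3: blocked at collider V1 (neither it nor any descendant is in the conditioning set).
{} does not satisfy the backdoor criterion.

No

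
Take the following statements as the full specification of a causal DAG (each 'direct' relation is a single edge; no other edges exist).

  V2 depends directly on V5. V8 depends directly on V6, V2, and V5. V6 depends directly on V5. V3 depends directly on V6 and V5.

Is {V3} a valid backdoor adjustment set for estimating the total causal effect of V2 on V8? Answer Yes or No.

Backdoor paths from V2 to V8 (paths whose first edge points into V2):
  P1: V2 <- V5 -> V6 -> V8
  P2: V2 <- V5 -> V8
  P3: V2 <- V5 -> V3 <- V6 -> V8
Condition 1 (no descendant of V2 in the set): holds — descendants of V2 are {V8}; none are in {V3}.
Condition 2 (every backdoor path blocked by {V3}):
  P1: open — no interior node is in the conditioning set.
  P2: open — no interior node is in the conditioning set.
  P3: open — collider(s) V3 are conditioned on (or have a conditioned descendant) and no non-collider on the path is in the set.
{V3} does not satisfy the backdoor criterion.

No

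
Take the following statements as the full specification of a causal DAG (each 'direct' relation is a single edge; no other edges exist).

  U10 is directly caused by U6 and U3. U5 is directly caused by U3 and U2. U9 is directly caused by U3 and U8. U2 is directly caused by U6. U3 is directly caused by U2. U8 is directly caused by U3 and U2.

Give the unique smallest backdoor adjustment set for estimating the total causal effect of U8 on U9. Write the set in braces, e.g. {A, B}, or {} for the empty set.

Variables eligible for adjustment (non-descendants of U8, excluding U8 and U9): {U10, U2, U3, U5, U6}.
Backdoor paths from U8 to U9:
  P1: U8 <- U2 <- U6 -> U10 <- U3 -> U9
  P2: U8 <- U2 -> U3 -> U9
  P3: U8 <- U2 -> U5 <- U3 -> U9
  P4: U8 <- U3 -> U9
The empty set is not sufficient: P2 (U8 <- U2 -> U3 -> U9) has no collider blocking it and no conditioned non-collider, so it is open.
Try {U3}:
  P1: blocked at collider U10 (neither it nor any descendant is in the conditioning set).
  P2: blocked at chain node U3 ∈ conditioning set.
  P3: blocked at collider U5 (neither it nor any descendant is in the conditioning set).
  P4: blocked at fork node U3 ∈ conditioning set.
{U3} contains no descendant of U8 and blocks every backdoor path.
No other singleton works — e.g. {U6} leaves P2 open — so {U3} is the unique smallest valid adjustment set.

{U3}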